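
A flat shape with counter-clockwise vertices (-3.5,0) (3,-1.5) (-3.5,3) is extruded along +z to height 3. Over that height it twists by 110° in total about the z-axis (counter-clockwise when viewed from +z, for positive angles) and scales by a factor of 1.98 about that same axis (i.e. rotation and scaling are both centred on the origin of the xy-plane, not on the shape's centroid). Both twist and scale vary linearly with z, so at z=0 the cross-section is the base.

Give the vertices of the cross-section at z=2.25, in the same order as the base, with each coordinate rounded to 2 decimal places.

Cross-section at z=2.25: (-0.79,-6.02) (3.26,4.82) (-5.95,-5.34)

t = z/height = 2.25/3 = 0.75
s = 1 + (scale-1)·z/height = 1 + (1.98-1)·2.25/3 = 1.735000
θ = twist·z/height = 110°·2.25/3 = 82.5000° = 1.439897 rad
cos θ = 0.130526, sin θ = 0.991445 (intermediates below are computed at full precision and shown rounded to 5 d.p.)
v1: (-3.5,0) → rotate → (-0.45684,-3.47006) → ×s → (-0.79262,-6.02055) → (-0.79,-6.02)
v2: (3,-1.5) → rotate → (1.87875,2.77855) → ×s → (3.25962,4.82078) → (3.26,4.82)
v3: (-3.5,3) → rotate → (-3.43118,-3.07848) → ×s → (-5.95309,-5.34116) → (-5.95,-5.34)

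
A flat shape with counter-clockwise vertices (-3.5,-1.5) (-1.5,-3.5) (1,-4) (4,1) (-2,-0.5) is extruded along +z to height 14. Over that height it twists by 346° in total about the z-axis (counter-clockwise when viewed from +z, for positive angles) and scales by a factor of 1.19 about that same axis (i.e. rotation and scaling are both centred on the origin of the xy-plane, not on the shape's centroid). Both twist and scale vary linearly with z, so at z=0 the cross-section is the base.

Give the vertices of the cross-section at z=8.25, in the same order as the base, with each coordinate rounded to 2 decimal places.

t = z/height = 8.25/14 = 0.589286
s = 1 + (scale-1)·z/height = 1 + (1.19-1)·8.25/14 = 1.111964
θ = twist·z/height = 346°·8.25/14 = 203.8929° = 3.558602 rad
cos θ = -0.914304, sin θ = -0.405028 (intermediates below are computed at full precision and shown rounded to 5 d.p.)
v1: (-3.5,-1.5) → rotate → (2.59252,2.78905) → ×s → (2.88279,3.10133) → (2.88,3.10)
v2: (-1.5,-3.5) → rotate → (-0.04614,3.80761) → ×s → (-0.05131,4.23392) → (-0.05,4.23)
v3: (1,-4) → rotate → (-2.53441,3.25219) → ×s → (-2.81818,3.61632) → (-2.82,3.62)
v4: (4,1) → rotate → (-3.25219,-2.53441) → ×s → (-3.61632,-2.81818) → (-3.62,-2.82)
v5: (-2,-0.5) → rotate → (1.62610,1.26721) → ×s → (1.80816,1.40909) → (1.81,1.41)

Cross-section at z=8.25: (2.88,3.10) (-0.05,4.23) (-2.82,3.62) (-3.62,-2.82) (1.81,1.41)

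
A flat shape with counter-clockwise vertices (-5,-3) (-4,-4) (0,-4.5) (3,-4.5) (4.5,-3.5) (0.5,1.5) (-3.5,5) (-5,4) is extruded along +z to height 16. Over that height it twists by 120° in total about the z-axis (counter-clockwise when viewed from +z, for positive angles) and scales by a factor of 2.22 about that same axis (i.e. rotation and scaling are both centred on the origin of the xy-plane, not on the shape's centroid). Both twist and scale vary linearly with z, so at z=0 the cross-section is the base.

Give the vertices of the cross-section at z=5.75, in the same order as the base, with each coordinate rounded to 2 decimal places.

Cross-section at z=5.75: (-2.30,-8.07) (-0.27,-8.13) (4.42,-4.72) (7.57,-1.77) (8.17,0.75) (-0.95,2.07) (-8.59,1.81) (-9.18,-0.72)

t = z/height = 5.75/16 = 0.359375
s = 1 + (scale-1)·z/height = 1 + (2.22-1)·5.75/16 = 1.438438
θ = twist·z/height = 120°·5.75/16 = 43.1250° = 0.752673 rad
cos θ = 0.729864, sin θ = 0.683592 (intermediates below are computed at full precision and shown rounded to 5 d.p.)
v1: (-5,-3) → rotate → (-1.59854,-5.60755) → ×s → (-2.29940,-8.06612) → (-2.30,-8.07)
v2: (-4,-4) → rotate → (-0.18509,-5.65383) → ×s → (-0.26624,-8.13267) → (-0.27,-8.13)
v3: (0,-4.5) → rotate → (3.07617,-3.28439) → ×s → (4.42487,-4.72439) → (4.42,-4.72)
v4: (3,-4.5) → rotate → (5.26576,-1.23361) → ×s → (7.57446,-1.77447) → (7.57,-1.77)
v5: (4.5,-3.5) → rotate → (5.67696,0.52164) → ×s → (8.16595,0.75035) → (8.17,0.75)
v6: (0.5,1.5) → rotate → (-0.66046,1.43659) → ×s → (-0.95003,2.06645) → (-0.95,2.07)
v7: (-3.5,5) → rotate → (-5.97249,1.25675) → ×s → (-8.59105,1.80775) → (-8.59,1.81)
v8: (-5,4) → rotate → (-6.38369,-0.49851) → ×s → (-9.18254,-0.71707) → (-9.18,-0.72)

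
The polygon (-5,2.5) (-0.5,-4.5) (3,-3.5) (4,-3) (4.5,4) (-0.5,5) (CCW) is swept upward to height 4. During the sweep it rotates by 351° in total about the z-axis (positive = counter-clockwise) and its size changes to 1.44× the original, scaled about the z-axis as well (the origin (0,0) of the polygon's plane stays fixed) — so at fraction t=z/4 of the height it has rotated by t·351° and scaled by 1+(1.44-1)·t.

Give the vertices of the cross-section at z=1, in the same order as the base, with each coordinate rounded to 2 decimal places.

t = z/height = 1/4 = 0.25
s = 1 + (scale-1)·z/height = 1 + (1.44-1)·1/4 = 1.110000
θ = twist·z/height = 351°·1/4 = 87.7500° = 1.531526 rad
cos θ = 0.039260, sin θ = 0.999229 (intermediates below are computed at full precision and shown rounded to 5 d.p.)
v1: (-5,2.5) → rotate → (-2.69437,-4.89800) → ×s → (-2.99075,-5.43678) → (-2.99,-5.44)
v2: (-0.5,-4.5) → rotate → (4.47690,-0.67628) → ×s → (4.96936,-0.75067) → (4.97,-0.75)
v3: (3,-3.5) → rotate → (3.61508,2.86028) → ×s → (4.01274,3.17491) → (4.01,3.17)
v4: (4,-3) → rotate → (3.15473,3.87914) → ×s → (3.50175,4.30584) → (3.50,4.31)
v5: (4.5,4) → rotate → (-3.82025,4.65357) → ×s → (-4.24047,5.16546) → (-4.24,5.17)
v6: (-0.5,5) → rotate → (-5.01578,-0.30332) → ×s → (-5.56751,-0.33668) → (-5.57,-0.34)

Cross-section at z=1: (-2.99,-5.44) (4.97,-0.75) (4.01,3.17) (3.50,4.31) (-4.24,5.17) (-5.57,-0.34)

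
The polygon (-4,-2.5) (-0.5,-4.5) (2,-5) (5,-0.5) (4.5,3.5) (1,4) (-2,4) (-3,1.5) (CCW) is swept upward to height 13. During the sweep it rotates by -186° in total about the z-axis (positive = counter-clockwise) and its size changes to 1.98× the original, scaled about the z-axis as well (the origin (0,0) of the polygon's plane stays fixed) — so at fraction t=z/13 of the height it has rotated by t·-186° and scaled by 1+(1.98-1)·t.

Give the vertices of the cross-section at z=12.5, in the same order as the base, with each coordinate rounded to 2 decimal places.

Cross-section at z=12.5: (7.67,5.01) (0.79,8.76) (-4.08,9.63) (-9.73,0.78) (-8.60,-6.97) (-1.79,-7.81) (4.04,-7.69) (5.88,-2.80)

t = z/height = 12.5/13 = 0.961538
s = 1 + (scale-1)·z/height = 1 + (1.98-1)·12.5/13 = 1.942308
θ = twist·z/height = -186°·12.5/13 = -178.8462° = -3.121454 rad
cos θ = -0.999797, sin θ = -0.020137 (intermediates below are computed at full precision and shown rounded to 5 d.p.)
v1: (-4,-2.5) → rotate → (3.94885,2.58004) → ×s → (7.66987,5.01123) → (7.67,5.01)
v2: (-0.5,-4.5) → rotate → (0.40928,4.50916) → ×s → (0.79495,8.75817) → (0.79,8.76)
v3: (2,-5) → rotate → (-2.10028,4.95871) → ×s → (-4.07939,9.63134) → (-4.08,9.63)
v4: (5,-0.5) → rotate → (-5.00905,0.39921) → ×s → (-9.72913,0.77540) → (-9.73,0.78)
v5: (4.5,3.5) → rotate → (-4.42861,-3.58991) → ×s → (-8.60172,-6.97270) → (-8.60,-6.97)
v6: (1,4) → rotate → (-0.91925,-4.01933) → ×s → (-1.78546,-7.80677) → (-1.79,-7.81)
v7: (-2,4) → rotate → (2.08014,-3.95891) → ×s → (4.04028,-7.68943) → (4.04,-7.69)
v8: (-3,1.5) → rotate → (3.02960,-1.43928) → ×s → (5.88441,-2.79553) → (5.88,-2.80)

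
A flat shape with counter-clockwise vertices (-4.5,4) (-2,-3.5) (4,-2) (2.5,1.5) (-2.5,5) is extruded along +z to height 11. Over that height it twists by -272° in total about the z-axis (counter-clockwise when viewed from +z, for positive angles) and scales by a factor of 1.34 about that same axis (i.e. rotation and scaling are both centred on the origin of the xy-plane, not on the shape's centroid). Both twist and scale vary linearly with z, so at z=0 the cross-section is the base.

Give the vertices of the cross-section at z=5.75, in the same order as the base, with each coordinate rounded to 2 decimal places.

t = z/height = 5.75/11 = 0.522727
s = 1 + (scale-1)·z/height = 1 + (1.34-1)·5.75/11 = 1.177727
θ = twist·z/height = -272°·5.75/11 = -142.1818° = -2.481541 rad
cos θ = -0.789960, sin θ = -0.613158 (intermediates below are computed at full precision and shown rounded to 5 d.p.)
v1: (-4.5,4) → rotate → (6.00745,-0.40063) → ×s → (7.07514,-0.47184) → (7.08,-0.47)
v2: (-2,-3.5) → rotate → (-0.56613,3.99118) → ×s → (-0.66675,4.70052) → (-0.67,4.70)
v3: (4,-2) → rotate → (-4.38616,-0.87271) → ×s → (-5.16570,-1.02781) → (-5.17,-1.03)
v4: (2.5,1.5) → rotate → (-1.05516,-2.71784) → ×s → (-1.24270,-3.20087) → (-1.24,-3.20)
v5: (-2.5,5) → rotate → (5.04069,-2.41691) → ×s → (5.93656,-2.84646) → (5.94,-2.85)

Cross-section at z=5.75: (7.08,-0.47) (-0.67,4.70) (-5.17,-1.03) (-1.24,-3.20) (5.94,-2.85)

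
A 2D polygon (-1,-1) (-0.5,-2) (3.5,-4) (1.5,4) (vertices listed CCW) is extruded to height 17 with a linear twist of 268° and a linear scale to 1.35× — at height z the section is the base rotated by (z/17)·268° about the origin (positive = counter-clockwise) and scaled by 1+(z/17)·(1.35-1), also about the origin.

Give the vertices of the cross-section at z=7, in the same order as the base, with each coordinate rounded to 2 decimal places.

Cross-section at z=7: (1.47,-0.67) (2.34,0.26) (2.90,5.35) (-4.89,0.02)

t = z/height = 7/17 = 0.411765
s = 1 + (scale-1)·z/height = 1 + (1.35-1)·7/17 = 1.144118
θ = twist·z/height = 268°·7/17 = 110.3529° = 1.926022 rad
cos θ = -0.347802, sin θ = 0.937568 (intermediates below are computed at full precision and shown rounded to 5 d.p.)
v1: (-1,-1) → rotate → (1.28537,-0.58977) → ×s → (1.47061,-0.67476) → (1.47,-0.67)
v2: (-0.5,-2) → rotate → (2.04904,0.22682) → ×s → (2.34434,0.25951) → (2.34,0.26)
v3: (3.5,-4) → rotate → (2.53296,4.67270) → ×s → (2.89801,5.34611) → (2.90,5.35)
v4: (1.5,4) → rotate → (-4.27198,0.01514) → ×s → (-4.88764,0.01733) → (-4.89,0.02)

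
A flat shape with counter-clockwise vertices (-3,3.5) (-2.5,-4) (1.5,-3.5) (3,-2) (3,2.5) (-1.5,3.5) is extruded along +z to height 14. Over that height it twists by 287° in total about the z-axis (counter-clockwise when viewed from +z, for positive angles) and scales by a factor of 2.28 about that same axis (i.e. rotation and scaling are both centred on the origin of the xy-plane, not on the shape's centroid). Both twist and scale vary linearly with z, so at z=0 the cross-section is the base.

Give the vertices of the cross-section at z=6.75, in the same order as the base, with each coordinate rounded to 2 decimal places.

Cross-section at z=6.75: (-0.13,-7.45) (7.32,2.15) (1.95,5.84) (-1.48,5.64) (-6.31,0.20) (-1.95,-5.84)

t = z/height = 6.75/14 = 0.482143
s = 1 + (scale-1)·z/height = 1 + (2.28-1)·6.75/14 = 1.617143
θ = twist·z/height = 287°·6.75/14 = 138.3750° = 2.415099 rad
cos θ = -0.747508, sin θ = 0.664252 (intermediates below are computed at full precision and shown rounded to 5 d.p.)
v1: (-3,3.5) → rotate → (-0.08236,-4.60904) → ×s → (-0.13319,-7.45347) → (-0.13,-7.45)
v2: (-2.5,-4) → rotate → (4.52578,1.32940) → ×s → (7.31883,2.14983) → (7.32,2.15)
v3: (1.5,-3.5) → rotate → (1.20362,3.61266) → ×s → (1.94643,5.84218) → (1.95,5.84)
v4: (3,-2) → rotate → (-0.91402,3.48777) → ×s → (-1.47810,5.64023) → (-1.48,5.64)
v5: (3,2.5) → rotate → (-3.90316,0.12399) → ×s → (-6.31196,0.20050) → (-6.31,0.20)
v6: (-1.5,3.5) → rotate → (-1.20362,-3.61266) → ×s → (-1.94643,-5.84218) → (-1.95,-5.84)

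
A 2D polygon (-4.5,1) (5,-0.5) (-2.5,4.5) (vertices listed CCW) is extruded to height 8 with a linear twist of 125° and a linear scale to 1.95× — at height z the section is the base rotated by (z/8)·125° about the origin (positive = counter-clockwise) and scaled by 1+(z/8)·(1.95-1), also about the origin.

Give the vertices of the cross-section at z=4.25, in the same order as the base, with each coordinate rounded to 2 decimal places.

t = z/height = 4.25/8 = 0.53125
s = 1 + (scale-1)·z/height = 1 + (1.95-1)·4.25/8 = 1.504688
θ = twist·z/height = 125°·4.25/8 = 66.4063° = 1.159008 rad
cos θ = 0.400249, sin θ = 0.916406 (intermediates below are computed at full precision and shown rounded to 5 d.p.)
v1: (-4.5,1) → rotate → (-2.71753,-3.72358) → ×s → (-4.08903,-5.60282) → (-4.09,-5.60)
v2: (5,-0.5) → rotate → (2.45945,4.38191) → ×s → (3.70070,6.59340) → (3.70,6.59)
v3: (-2.5,4.5) → rotate → (-5.12445,-0.48990) → ×s → (-7.71070,-0.73714) → (-7.71,-0.74)

Cross-section at z=4.25: (-4.09,-5.60) (3.70,6.59) (-7.71,-0.74)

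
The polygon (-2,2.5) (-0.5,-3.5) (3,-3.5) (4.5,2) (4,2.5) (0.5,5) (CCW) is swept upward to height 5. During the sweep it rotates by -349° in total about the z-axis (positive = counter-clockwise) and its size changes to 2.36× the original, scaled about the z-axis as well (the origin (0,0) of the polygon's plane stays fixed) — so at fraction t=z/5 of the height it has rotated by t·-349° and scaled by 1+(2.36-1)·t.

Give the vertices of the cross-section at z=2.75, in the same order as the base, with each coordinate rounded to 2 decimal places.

Cross-section at z=2.75: (2.52,-5.00) (2.12,5.80) (-3.86,7.07) (-8.42,-1.79) (-7.75,-2.83) (-2.66,-8.37)

t = z/height = 2.75/5 = 0.55
s = 1 + (scale-1)·z/height = 1 + (2.36-1)·2.75/5 = 1.748000
θ = twist·z/height = -349°·2.75/5 = -191.9500° = -3.350159 rad
cos θ = -0.978329, sin θ = 0.207058 (intermediates below are computed at full precision and shown rounded to 5 d.p.)
v1: (-2,2.5) → rotate → (1.43901,-2.85994) → ×s → (2.51539,-4.99917) → (2.52,-5.00)
v2: (-0.5,-3.5) → rotate → (1.21387,3.32062) → ×s → (2.12184,5.80445) → (2.12,5.80)
v3: (3,-3.5) → rotate → (-2.21028,4.04532) → ×s → (-3.86357,7.07123) → (-3.86,7.07)
v4: (4.5,2) → rotate → (-4.81660,-1.02490) → ×s → (-8.41941,-1.79152) → (-8.42,-1.79)
v5: (4,2.5) → rotate → (-4.43096,-1.61759) → ×s → (-7.74532,-2.82755) → (-7.75,-2.83)
v6: (0.5,5) → rotate → (-1.52445,-4.78811) → ×s → (-2.66475,-8.36962) → (-2.66,-8.37)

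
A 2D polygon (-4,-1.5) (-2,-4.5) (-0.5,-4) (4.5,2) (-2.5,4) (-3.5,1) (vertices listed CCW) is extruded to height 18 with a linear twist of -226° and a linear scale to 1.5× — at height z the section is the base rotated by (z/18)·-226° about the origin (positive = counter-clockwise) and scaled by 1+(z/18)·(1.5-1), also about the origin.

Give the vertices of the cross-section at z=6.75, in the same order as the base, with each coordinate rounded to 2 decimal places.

Cross-section at z=6.75: (-2.21,4.57) (-5.54,1.88) (-4.78,0.16) (2.85,-5.10) (4.46,3.39) (0.80,4.25)

t = z/height = 6.75/18 = 0.375
s = 1 + (scale-1)·z/height = 1 + (1.5-1)·6.75/18 = 1.187500
θ = twist·z/height = -226°·6.75/18 = -84.7500° = -1.479167 rad
cos θ = 0.091502, sin θ = -0.995805 (intermediates below are computed at full precision and shown rounded to 5 d.p.)
v1: (-4,-1.5) → rotate → (-1.85971,3.84597) → ×s → (-2.20841,4.56709) → (-2.21,4.57)
v2: (-2,-4.5) → rotate → (-4.66413,1.57985) → ×s → (-5.53865,1.87607) → (-5.54,1.88)
v3: (-0.5,-4) → rotate → (-4.02897,0.13190) → ×s → (-4.78440,0.15663) → (-4.78,0.16)
v4: (4.5,2) → rotate → (2.40337,-4.29812) → ×s → (2.85400,-5.10402) → (2.85,-5.10)
v5: (-2.5,4) → rotate → (3.75447,2.85552) → ×s → (4.45843,3.39093) → (4.46,3.39)
v6: (-3.5,1) → rotate → (0.67555,3.57682) → ×s → (0.80221,4.24747) → (0.80,4.25)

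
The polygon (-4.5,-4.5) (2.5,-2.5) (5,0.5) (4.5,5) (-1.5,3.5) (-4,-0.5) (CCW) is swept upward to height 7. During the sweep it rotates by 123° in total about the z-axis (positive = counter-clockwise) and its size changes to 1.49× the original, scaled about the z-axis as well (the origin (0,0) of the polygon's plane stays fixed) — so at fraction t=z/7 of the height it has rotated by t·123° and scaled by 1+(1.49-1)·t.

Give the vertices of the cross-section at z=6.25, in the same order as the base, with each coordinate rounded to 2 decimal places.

Cross-section at z=6.25: (8.28,-3.89) (2.16,4.60) (-3.11,6.52) (-8.96,3.65) (-4.00,-3.73) (2.63,-5.17)

t = z/height = 6.25/7 = 0.892857
s = 1 + (scale-1)·z/height = 1 + (1.49-1)·6.25/7 = 1.437500
θ = twist·z/height = 123°·6.25/7 = 109.8214° = 1.916746 rad
cos θ = -0.339090, sin θ = 0.940754 (intermediates below are computed at full precision and shown rounded to 5 d.p.)
v1: (-4.5,-4.5) → rotate → (5.75930,-2.70749) → ×s → (8.27899,-3.89202) → (8.28,-3.89)
v2: (2.5,-2.5) → rotate → (1.50416,3.19961) → ×s → (2.16223,4.59944) → (2.16,4.60)
v3: (5,0.5) → rotate → (-2.16583,4.53423) → ×s → (-3.11337,6.51795) → (-3.11,6.52)
v4: (4.5,5) → rotate → (-6.22967,2.53794) → ×s → (-8.95516,3.64829) → (-8.96,3.65)
v5: (-1.5,3.5) → rotate → (-2.78400,-2.59795) → ×s → (-4.00201,-3.73455) → (-4.00,-3.73)
v6: (-4,-0.5) → rotate → (1.82674,-3.59347) → ×s → (2.62593,-5.16561) → (2.63,-5.17)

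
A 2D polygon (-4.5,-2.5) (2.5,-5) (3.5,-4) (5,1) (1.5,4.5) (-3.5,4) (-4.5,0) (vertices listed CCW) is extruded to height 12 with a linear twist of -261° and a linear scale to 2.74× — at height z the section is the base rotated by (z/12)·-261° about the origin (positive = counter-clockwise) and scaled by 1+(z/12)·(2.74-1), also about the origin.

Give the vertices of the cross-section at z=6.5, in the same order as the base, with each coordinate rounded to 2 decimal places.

Cross-section at z=6.5: (3.80,9.25) (-9.86,4.56) (-10.16,1.83) (-6.38,-7.58) (3.18,-8.65) (10.16,-1.83) (6.83,5.46)

t = z/height = 6.5/12 = 0.541667
s = 1 + (scale-1)·z/height = 1 + (2.74-1)·6.5/12 = 1.942500
θ = twist·z/height = -261°·6.5/12 = -141.3750° = -2.467459 rad
cos θ = -0.781248, sin θ = -0.624221 (intermediates below are computed at full precision and shown rounded to 5 d.p.)
v1: (-4.5,-2.5) → rotate → (1.95507,4.76211) → ×s → (3.79771,9.25040) → (3.80,9.25)
v2: (2.5,-5) → rotate → (-5.07422,2.34569) → ×s → (-9.85668,4.55650) → (-9.86,4.56)
v3: (3.5,-4) → rotate → (-5.23125,0.94022) → ×s → (-10.16170,1.82638) → (-10.16,1.83)
v4: (5,1) → rotate → (-3.28202,-3.90235) → ×s → (-6.37532,-7.58032) → (-6.38,-7.58)
v5: (1.5,4.5) → rotate → (1.63712,-4.45195) → ×s → (3.18011,-8.64791) → (3.18,-8.65)
v6: (-3.5,4) → rotate → (5.23125,-0.94022) → ×s → (10.16170,-1.82638) → (10.16,-1.83)
v7: (-4.5,0) → rotate → (3.51562,2.80899) → ×s → (6.82909,5.45647) → (6.83,5.46)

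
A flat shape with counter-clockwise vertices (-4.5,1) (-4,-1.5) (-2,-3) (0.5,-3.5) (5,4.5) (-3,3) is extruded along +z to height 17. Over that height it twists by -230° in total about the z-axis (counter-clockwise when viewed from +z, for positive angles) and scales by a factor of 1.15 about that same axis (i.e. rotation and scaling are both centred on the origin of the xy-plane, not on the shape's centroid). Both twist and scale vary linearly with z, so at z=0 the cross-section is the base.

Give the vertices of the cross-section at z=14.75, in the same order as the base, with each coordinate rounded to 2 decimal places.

t = z/height = 14.75/17 = 0.867647
s = 1 + (scale-1)·z/height = 1 + (1.15-1)·14.75/17 = 1.130147
θ = twist·z/height = -230°·14.75/17 = -199.5588° = -3.482959 rad
cos θ = -0.942298, sin θ = 0.334774 (intermediates below are computed at full precision and shown rounded to 5 d.p.)
v1: (-4.5,1) → rotate → (3.90557,-2.44878) → ×s → (4.41387,-2.76749) → (4.41,-2.77)
v2: (-4,-1.5) → rotate → (4.27135,0.07435) → ×s → (4.82726,0.08403) → (4.83,0.08)
v3: (-2,-3) → rotate → (2.88892,2.15735) → ×s → (3.26490,2.43812) → (3.26,2.44)
v4: (0.5,-3.5) → rotate → (0.70056,3.46543) → ×s → (0.79174,3.91645) → (0.79,3.92)
v5: (5,4.5) → rotate → (-6.21798,-2.56647) → ×s → (-7.02723,-2.90049) → (-7.03,-2.90)
v6: (-3,3) → rotate → (1.82257,-3.83122) → ×s → (2.05977,-4.32984) → (2.06,-4.33)

Cross-section at z=14.75: (4.41,-2.77) (4.83,0.08) (3.26,2.44) (0.79,3.92) (-7.03,-2.90) (2.06,-4.33)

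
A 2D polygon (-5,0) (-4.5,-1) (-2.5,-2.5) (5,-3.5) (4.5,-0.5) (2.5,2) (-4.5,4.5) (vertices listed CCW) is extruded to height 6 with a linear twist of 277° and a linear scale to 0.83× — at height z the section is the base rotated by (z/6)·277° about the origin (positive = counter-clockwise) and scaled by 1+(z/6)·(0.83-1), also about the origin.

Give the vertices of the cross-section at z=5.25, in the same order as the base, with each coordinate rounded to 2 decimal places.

Cross-section at z=5.25: (1.97,3.77) (1.02,3.79) (-0.90,2.87) (-4.61,-2.39) (-2.15,-3.20) (0.52,-2.67) (5.17,1.62)

t = z/height = 5.25/6 = 0.875
s = 1 + (scale-1)·z/height = 1 + (0.83-1)·5.25/6 = 0.851250
θ = twist·z/height = 277°·5.25/6 = 242.3750° = 4.230242 rad
cos θ = -0.463683, sin θ = -0.886001 (intermediates below are computed at full precision and shown rounded to 5 d.p.)
v1: (-5,0) → rotate → (2.31841,4.43001) → ×s → (1.97355,3.77104) → (1.97,3.77)
v2: (-4.5,-1) → rotate → (1.20057,4.45069) → ×s → (1.02199,3.78865) → (1.02,3.79)
v3: (-2.5,-2.5) → rotate → (-1.05580,3.37421) → ×s → (-0.89875,2.87230) → (-0.90,2.87)
v4: (5,-3.5) → rotate → (-5.41942,-2.80712) → ×s → (-4.61328,-2.38956) → (-4.61,-2.39)
v5: (4.5,-0.5) → rotate → (-2.52957,-3.75516) → ×s → (-2.15330,-3.19658) → (-2.15,-3.20)
v6: (2.5,2) → rotate → (0.61280,-3.14237) → ×s → (0.52164,-2.67494) → (0.52,-2.67)
v7: (-4.5,4.5) → rotate → (6.07358,1.90043) → ×s → (5.17013,1.61774) → (5.17,1.62)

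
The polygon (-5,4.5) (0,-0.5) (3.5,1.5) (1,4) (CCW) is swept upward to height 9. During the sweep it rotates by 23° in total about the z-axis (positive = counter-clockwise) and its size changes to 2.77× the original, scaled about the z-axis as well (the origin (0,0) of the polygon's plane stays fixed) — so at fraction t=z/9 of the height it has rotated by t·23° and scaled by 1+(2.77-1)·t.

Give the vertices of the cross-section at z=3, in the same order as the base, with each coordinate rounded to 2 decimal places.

Cross-section at z=3: (-8.83,6.03) (0.11,-0.79) (5.20,3.11) (0.73,6.52)

t = z/height = 3/9 = 0.333333
s = 1 + (scale-1)·z/height = 1 + (2.77-1)·3/9 = 1.590000
θ = twist·z/height = 23°·3/9 = 7.6667° = 0.133809 rad
cos θ = 0.991061, sin θ = 0.133410 (intermediates below are computed at full precision and shown rounded to 5 d.p.)
v1: (-5,4.5) → rotate → (-5.55565,3.79273) → ×s → (-8.83348,6.03043) → (-8.83,6.03)
v2: (0,-0.5) → rotate → (0.06670,-0.49553) → ×s → (0.10606,-0.78789) → (0.11,-0.79)
v3: (3.5,1.5) → rotate → (3.26860,1.95353) → ×s → (5.19707,3.10611) → (5.20,3.11)
v4: (1,4) → rotate → (0.45742,4.09765) → ×s → (0.72730,6.51527) → (0.73,6.52)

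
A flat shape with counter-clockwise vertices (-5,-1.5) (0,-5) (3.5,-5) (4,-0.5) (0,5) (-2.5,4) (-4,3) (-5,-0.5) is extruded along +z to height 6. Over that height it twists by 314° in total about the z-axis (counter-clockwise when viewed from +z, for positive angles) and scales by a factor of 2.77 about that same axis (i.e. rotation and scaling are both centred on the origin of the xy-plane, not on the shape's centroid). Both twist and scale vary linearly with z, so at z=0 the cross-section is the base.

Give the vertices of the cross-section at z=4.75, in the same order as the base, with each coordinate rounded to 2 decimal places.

Cross-section at z=4.75: (1.03,12.49) (-11.18,4.38) (-14.25,-3.44) (-4.62,-8.50) (11.18,-4.38) (11.13,2.08) (10.21,6.31) (3.27,11.62)

t = z/height = 4.75/6 = 0.791667
s = 1 + (scale-1)·z/height = 1 + (2.77-1)·4.75/6 = 2.401250
θ = twist·z/height = 314°·4.75/6 = 248.5833° = 4.338598 rad
cos θ = -0.365148, sin θ = -0.930950 (intermediates below are computed at full precision and shown rounded to 5 d.p.)
v1: (-5,-1.5) → rotate → (0.42931,5.20247) → ×s → (1.03089,12.49243) → (1.03,12.49)
v2: (0,-5) → rotate → (-4.65475,1.82574) → ×s → (-11.17721,4.38405) → (-11.18,4.38)
v3: (3.5,-5) → rotate → (-5.93276,-1.43259) → ×s → (-14.24605,-3.44000) → (-14.25,-3.44)
v4: (4,-0.5) → rotate → (-1.92607,-3.54122) → ×s → (-4.62496,-8.50337) → (-4.62,-8.50)
v5: (0,5) → rotate → (4.65475,-1.82574) → ×s → (11.17721,-4.38405) → (11.18,-4.38)
v6: (-2.5,4) → rotate → (4.63667,0.86678) → ×s → (11.13380,2.08136) → (11.13,2.08)
v7: (-4,3) → rotate → (4.25344,2.62836) → ×s → (10.21357,6.31134) → (10.21,6.31)
v8: (-5,-0.5) → rotate → (1.36026,4.83732) → ×s → (3.26633,11.61562) → (3.27,11.62)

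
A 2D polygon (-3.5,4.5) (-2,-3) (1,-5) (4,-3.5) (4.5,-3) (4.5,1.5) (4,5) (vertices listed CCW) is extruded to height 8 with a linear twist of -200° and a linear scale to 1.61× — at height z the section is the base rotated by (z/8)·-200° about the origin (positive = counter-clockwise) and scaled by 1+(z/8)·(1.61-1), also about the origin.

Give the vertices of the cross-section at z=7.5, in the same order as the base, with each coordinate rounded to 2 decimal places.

Cross-section at z=7.5: (4.53,-7.73) (3.73,4.26) (-0.53,8.00) (-5.52,6.28) (-6.40,5.60) (-7.32,-1.41) (-7.26,-6.97)

t = z/height = 7.5/8 = 0.9375
s = 1 + (scale-1)·z/height = 1 + (1.61-1)·7.5/8 = 1.571875
θ = twist·z/height = -200°·7.5/8 = -187.5000° = -3.272492 rad
cos θ = -0.991445, sin θ = 0.130526 (intermediates below are computed at full precision and shown rounded to 5 d.p.)
v1: (-3.5,4.5) → rotate → (2.88269,-4.91834) → ×s → (4.53123,-7.73102) → (4.53,-7.73)
v2: (-2,-3) → rotate → (2.37447,2.71328) → ×s → (3.73237,4.26494) → (3.73,4.26)
v3: (1,-5) → rotate → (-0.33881,5.08775) → ×s → (-0.53257,7.99731) → (-0.53,8.00)
v4: (4,-3.5) → rotate → (-3.50894,3.99216) → ×s → (-5.51561,6.27518) → (-5.52,6.28)
v5: (4.5,-3) → rotate → (-4.06992,3.56170) → ×s → (-6.39741,5.59855) → (-6.40,5.60)
v6: (4.5,1.5) → rotate → (-4.65729,-0.89980) → ×s → (-7.32068,-1.41437) → (-7.32,-1.41)
v7: (4,5) → rotate → (-4.61841,-4.43512) → ×s → (-7.25956,-6.97145) → (-7.26,-6.97)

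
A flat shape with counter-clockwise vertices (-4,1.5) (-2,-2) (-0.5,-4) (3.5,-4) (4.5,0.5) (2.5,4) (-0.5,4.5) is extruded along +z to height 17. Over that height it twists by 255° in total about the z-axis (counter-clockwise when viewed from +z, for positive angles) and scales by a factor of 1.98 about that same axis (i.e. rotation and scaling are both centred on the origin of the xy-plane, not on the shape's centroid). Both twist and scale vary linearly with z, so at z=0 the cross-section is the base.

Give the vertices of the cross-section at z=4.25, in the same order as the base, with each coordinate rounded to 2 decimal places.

t = z/height = 4.25/17 = 0.25
s = 1 + (scale-1)·z/height = 1 + (1.98-1)·4.25/17 = 1.245000
θ = twist·z/height = 255°·4.25/17 = 63.7500° = 1.112647 rad
cos θ = 0.442289, sin θ = 0.896873 (intermediates below are computed at full precision and shown rounded to 5 d.p.)
v1: (-4,1.5) → rotate → (-3.11446,-2.92406) → ×s → (-3.87751,-3.64045) → (-3.88,-3.64)
v2: (-2,-2) → rotate → (0.90917,-2.67832) → ×s → (1.13191,-3.33451) → (1.13,-3.33)
v3: (-0.5,-4) → rotate → (3.36635,-2.21759) → ×s → (4.19110,-2.76090) → (4.19,-2.76)
v4: (3.5,-4) → rotate → (5.13550,1.36990) → ×s → (6.39370,1.70553) → (6.39,1.71)
v5: (4.5,0.5) → rotate → (1.54186,4.25707) → ×s → (1.91962,5.30005) → (1.92,5.30)
v6: (2.5,4) → rotate → (-2.48177,4.01134) → ×s → (-3.08980,4.99411) → (-3.09,4.99)
v7: (-0.5,4.5) → rotate → (-4.25707,1.54186) → ×s → (-5.30005,1.91962) → (-5.30,1.92)

Cross-section at z=4.25: (-3.88,-3.64) (1.13,-3.33) (4.19,-2.76) (6.39,1.71) (1.92,5.30) (-3.09,4.99) (-5.30,1.92)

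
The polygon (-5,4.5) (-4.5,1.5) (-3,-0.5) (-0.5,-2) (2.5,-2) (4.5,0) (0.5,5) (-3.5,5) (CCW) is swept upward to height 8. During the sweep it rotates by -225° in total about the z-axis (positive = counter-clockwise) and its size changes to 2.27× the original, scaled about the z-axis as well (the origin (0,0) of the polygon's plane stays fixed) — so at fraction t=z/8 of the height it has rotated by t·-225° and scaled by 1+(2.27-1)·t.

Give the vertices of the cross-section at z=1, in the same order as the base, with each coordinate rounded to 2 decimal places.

t = z/height = 1/8 = 0.125
s = 1 + (scale-1)·z/height = 1 + (2.27-1)·1/8 = 1.158750
θ = twist·z/height = -225°·1/8 = -28.1250° = -0.490874 rad
cos θ = 0.881921, sin θ = -0.471397 (intermediates below are computed at full precision and shown rounded to 5 d.p.)
v1: (-5,4.5) → rotate → (-2.28832,6.32563) → ×s → (-2.65159,7.32982) → (-2.65,7.33)
v2: (-4.5,1.5) → rotate → (-3.26155,3.44417) → ×s → (-3.77932,3.99093) → (-3.78,3.99)
v3: (-3,-0.5) → rotate → (-2.88146,0.97323) → ×s → (-3.33889,1.12773) → (-3.34,1.13)
v4: (-0.5,-2) → rotate → (-1.38375,-1.52814) → ×s → (-1.60343,-1.77074) → (-1.60,-1.77)
v5: (2.5,-2) → rotate → (1.26201,-2.94233) → ×s → (1.46235,-3.40943) → (1.46,-3.41)
v6: (4.5,0) → rotate → (3.96865,-2.12129) → ×s → (4.59867,-2.45804) → (4.60,-2.46)
v7: (0.5,5) → rotate → (2.79794,4.17391) → ×s → (3.24212,4.83652) → (3.24,4.84)
v8: (-3.5,5) → rotate → (-0.72974,6.05949) → ×s → (-0.84559,7.02144) → (-0.85,7.02)

Cross-section at z=1: (-2.65,7.33) (-3.78,3.99) (-3.34,1.13) (-1.60,-1.77) (1.46,-3.41) (4.60,-2.46) (3.24,4.84) (-0.85,7.02)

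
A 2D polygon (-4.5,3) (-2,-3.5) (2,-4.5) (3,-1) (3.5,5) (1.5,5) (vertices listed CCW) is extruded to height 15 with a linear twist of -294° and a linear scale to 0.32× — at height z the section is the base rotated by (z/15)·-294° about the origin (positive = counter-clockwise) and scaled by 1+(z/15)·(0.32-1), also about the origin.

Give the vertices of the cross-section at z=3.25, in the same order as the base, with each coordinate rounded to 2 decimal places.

Cross-section at z=3.25: (0.59,4.57) (-3.43,0.21) (-2.68,-3.23) (0.37,-2.67) (5.14,-0.79) (4.39,0.74)

t = z/height = 3.25/15 = 0.216667
s = 1 + (scale-1)·z/height = 1 + (0.32-1)·3.25/15 = 0.852667
θ = twist·z/height = -294°·3.25/15 = -63.7000° = -1.111775 rad
cos θ = 0.443071, sin θ = -0.896486 (intermediates below are computed at full precision and shown rounded to 5 d.p.)
v1: (-4.5,3) → rotate → (0.69564,5.36340) → ×s → (0.59315,4.57319) → (0.59,4.57)
v2: (-2,-3.5) → rotate → (-4.02384,0.24222) → ×s → (-3.43100,0.20654) → (-3.43,0.21)
v3: (2,-4.5) → rotate → (-3.14805,-3.78679) → ×s → (-2.68423,-3.22887) → (-2.68,-3.23)
v4: (3,-1) → rotate → (0.43273,-3.13253) → ×s → (0.36897,-2.67100) → (0.37,-2.67)
v5: (3.5,5) → rotate → (6.03318,-0.92235) → ×s → (5.14429,-0.78645) → (5.14,-0.79)
v6: (1.5,5) → rotate → (5.14704,0.87063) → ×s → (4.38871,0.74235) → (4.39,0.74)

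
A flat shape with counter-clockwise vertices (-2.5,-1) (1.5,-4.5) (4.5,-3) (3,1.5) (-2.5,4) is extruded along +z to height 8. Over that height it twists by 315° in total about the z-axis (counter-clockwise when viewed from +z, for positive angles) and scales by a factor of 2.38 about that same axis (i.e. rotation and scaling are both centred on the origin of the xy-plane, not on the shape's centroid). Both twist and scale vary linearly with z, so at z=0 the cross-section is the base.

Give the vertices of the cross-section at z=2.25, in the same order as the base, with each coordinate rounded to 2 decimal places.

Cross-section at z=2.25: (1.30,-3.50) (6.30,1.93) (4.32,6.14) (-1.98,4.21) (-5.64,-3.33)

t = z/height = 2.25/8 = 0.28125
s = 1 + (scale-1)·z/height = 1 + (2.38-1)·2.25/8 = 1.388125
θ = twist·z/height = 315°·2.25/8 = 88.5938° = 1.546253 rad
cos θ = 0.024541, sin θ = 0.999699 (intermediates below are computed at full precision and shown rounded to 5 d.p.)
v1: (-2.5,-1) → rotate → (0.93835,-2.52379) → ×s → (1.30254,-3.50333) → (1.30,-3.50)
v2: (1.5,-4.5) → rotate → (4.53546,1.38911) → ×s → (6.29578,1.92826) → (6.30,1.93)
v3: (4.5,-3) → rotate → (3.10953,4.42502) → ×s → (4.31642,6.14248) → (4.32,6.14)
v4: (3,1.5) → rotate → (-1.42592,3.03591) → ×s → (-1.97936,4.21422) → (-1.98,4.21)
v5: (-2.5,4) → rotate → (-4.06015,-2.40108) → ×s → (-5.63599,-3.33300) → (-5.64,-3.33)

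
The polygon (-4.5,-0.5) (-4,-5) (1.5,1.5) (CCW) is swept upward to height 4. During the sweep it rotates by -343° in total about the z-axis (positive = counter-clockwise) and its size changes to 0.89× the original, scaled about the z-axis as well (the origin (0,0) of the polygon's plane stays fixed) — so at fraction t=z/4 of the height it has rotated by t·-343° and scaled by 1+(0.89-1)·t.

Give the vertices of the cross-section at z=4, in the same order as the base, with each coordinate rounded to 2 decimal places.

Cross-section at z=4: (-3.70,-1.60) (-2.10,-5.30) (0.89,1.67)

t = z/height = 4/4 = 1
s = 1 + (scale-1)·z/height = 1 + (0.89-1)·4/4 = 0.890000
θ = twist·z/height = -343°·4/4 = -343.0000° = -5.986479 rad
cos θ = 0.956305, sin θ = 0.292372 (intermediates below are computed at full precision and shown rounded to 5 d.p.)
v1: (-4.5,-0.5) → rotate → (-4.15719,-1.79383) → ×s → (-3.69990,-1.59650) → (-3.70,-1.60)
v2: (-4,-5) → rotate → (-2.36336,-5.95101) → ×s → (-2.10339,-5.29640) → (-2.10,-5.30)
v3: (1.5,1.5) → rotate → (0.99590,1.87301) → ×s → (0.88635,1.66698) → (0.89,1.67)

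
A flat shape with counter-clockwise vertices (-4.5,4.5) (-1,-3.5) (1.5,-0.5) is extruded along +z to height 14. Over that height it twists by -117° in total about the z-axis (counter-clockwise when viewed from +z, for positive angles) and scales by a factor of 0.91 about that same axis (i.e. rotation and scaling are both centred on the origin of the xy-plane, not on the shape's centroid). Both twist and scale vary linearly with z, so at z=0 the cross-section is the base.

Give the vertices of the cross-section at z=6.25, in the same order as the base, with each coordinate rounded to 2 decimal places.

Cross-section at z=6.25: (0.77,6.06) (-3.24,-1.30) (0.50,-1.43)

t = z/height = 6.25/14 = 0.446429
s = 1 + (scale-1)·z/height = 1 + (0.91-1)·6.25/14 = 0.959821
θ = twist·z/height = -117°·6.25/14 = -52.2321° = -0.911623 rad
cos θ = 0.612464, sin θ = -0.790499 (intermediates below are computed at full precision and shown rounded to 5 d.p.)
v1: (-4.5,4.5) → rotate → (0.80116,6.31333) → ×s → (0.76897,6.05967) → (0.77,6.06)
v2: (-1,-3.5) → rotate → (-3.37921,-1.35312) → ×s → (-3.24344,-1.29876) → (-3.24,-1.30)
v3: (1.5,-0.5) → rotate → (0.52345,-1.49198) → ×s → (0.50241,-1.43203) → (0.50,-1.43)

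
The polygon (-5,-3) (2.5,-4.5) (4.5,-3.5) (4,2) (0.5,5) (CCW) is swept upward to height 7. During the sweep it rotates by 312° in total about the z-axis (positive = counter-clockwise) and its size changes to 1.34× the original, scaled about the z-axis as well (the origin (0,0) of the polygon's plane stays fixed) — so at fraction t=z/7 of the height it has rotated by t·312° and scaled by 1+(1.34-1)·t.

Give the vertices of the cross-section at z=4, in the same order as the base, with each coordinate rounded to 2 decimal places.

t = z/height = 4/7 = 0.571429
s = 1 + (scale-1)·z/height = 1 + (1.34-1)·4/7 = 1.194286
θ = twist·z/height = 312°·4/7 = 178.2857° = 3.111673 rad
cos θ = -0.999552, sin θ = 0.029915 (intermediates below are computed at full precision and shown rounded to 5 d.p.)
v1: (-5,-3) → rotate → (5.08751,2.84908) → ×s → (6.07594,3.40262) → (6.08,3.40)
v2: (2.5,-4.5) → rotate → (-2.36426,4.57277) → ×s → (-2.82360,5.46120) → (-2.82,5.46)
v3: (4.5,-3.5) → rotate → (-4.39328,3.63305) → ×s → (-5.24683,4.33890) → (-5.25,4.34)
v4: (4,2) → rotate → (-4.05804,-1.87944) → ×s → (-4.84646,-2.24459) → (-4.85,-2.24)
v5: (0.5,5) → rotate → (-0.64935,-4.98280) → ×s → (-0.77551,-5.95089) → (-0.78,-5.95)

Cross-section at z=4: (6.08,3.40) (-2.82,5.46) (-5.25,4.34) (-4.85,-2.24) (-0.78,-5.95)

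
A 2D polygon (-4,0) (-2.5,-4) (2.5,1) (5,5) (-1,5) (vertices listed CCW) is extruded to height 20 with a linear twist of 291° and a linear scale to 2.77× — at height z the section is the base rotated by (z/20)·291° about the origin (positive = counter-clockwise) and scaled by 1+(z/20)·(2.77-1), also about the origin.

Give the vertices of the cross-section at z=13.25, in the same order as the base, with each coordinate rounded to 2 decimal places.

Cross-section at z=13.25: (8.47,1.92) (3.37,9.68) (-4.82,-3.32) (-8.19,-13.00) (4.52,-10.11)

t = z/height = 13.25/20 = 0.6625
s = 1 + (scale-1)·z/height = 1 + (2.77-1)·13.25/20 = 2.172625
θ = twist·z/height = 291°·13.25/20 = 192.7875° = 3.364777 rad
cos θ = -0.975198, sin θ = -0.221336 (intermediates below are computed at full precision and shown rounded to 5 d.p.)
v1: (-4,0) → rotate → (3.90079,0.88534) → ×s → (8.47496,1.92352) → (8.47,1.92)
v2: (-2.5,-4) → rotate → (1.55265,4.45413) → ×s → (3.37333,9.67715) → (3.37,9.68)
v3: (2.5,1) → rotate → (-2.21666,-1.52854) → ×s → (-4.81597,-3.32094) → (-4.82,-3.32)
v4: (5,5) → rotate → (-3.76931,-5.98267) → ×s → (-8.18930,-12.99809) → (-8.19,-13.00)
v5: (-1,5) → rotate → (2.08188,-4.65465) → ×s → (4.52314,-10.11281) → (4.52,-10.11)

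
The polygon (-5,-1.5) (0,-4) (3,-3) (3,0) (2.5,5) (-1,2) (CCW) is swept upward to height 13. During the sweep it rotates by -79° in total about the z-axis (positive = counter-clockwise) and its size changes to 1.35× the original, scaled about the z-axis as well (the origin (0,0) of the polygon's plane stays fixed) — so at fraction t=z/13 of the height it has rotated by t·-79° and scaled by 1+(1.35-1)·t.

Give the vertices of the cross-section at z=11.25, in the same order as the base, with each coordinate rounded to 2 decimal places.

t = z/height = 11.25/13 = 0.865385
s = 1 + (scale-1)·z/height = 1 + (1.35-1)·11.25/13 = 1.302885
θ = twist·z/height = -79°·11.25/13 = -68.3654° = -1.193201 rad
cos θ = 0.368686, sin θ = -0.929554 (intermediates below are computed at full precision and shown rounded to 5 d.p.)
v1: (-5,-1.5) → rotate → (-3.23776,4.09474) → ×s → (-4.21843,5.33497) → (-4.22,5.33)
v2: (0,-4) → rotate → (-3.71822,-1.47474) → ×s → (-4.84441,-1.92142) → (-4.84,-1.92)
v3: (3,-3) → rotate → (-1.68260,-3.89472) → ×s → (-2.19224,-5.07437) → (-2.19,-5.07)
v4: (3,0) → rotate → (1.10606,-2.78866) → ×s → (1.44107,-3.63330) → (1.44,-3.63)
v5: (2.5,5) → rotate → (5.56949,-0.48045) → ×s → (7.25640,-0.62598) → (7.26,-0.63)
v6: (-1,2) → rotate → (1.49042,1.66693) → ×s → (1.94185,2.17181) → (1.94,2.17)

Cross-section at z=11.25: (-4.22,5.33) (-4.84,-1.92) (-2.19,-5.07) (1.44,-3.63) (7.26,-0.63) (1.94,2.17)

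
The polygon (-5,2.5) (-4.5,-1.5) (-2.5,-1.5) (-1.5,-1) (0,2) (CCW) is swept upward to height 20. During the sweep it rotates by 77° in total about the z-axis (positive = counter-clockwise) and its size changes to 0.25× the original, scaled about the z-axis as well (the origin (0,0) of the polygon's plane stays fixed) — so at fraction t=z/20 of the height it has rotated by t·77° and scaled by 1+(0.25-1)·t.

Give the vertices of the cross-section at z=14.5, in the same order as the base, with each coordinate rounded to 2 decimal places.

t = z/height = 14.5/20 = 0.725
s = 1 + (scale-1)·z/height = 1 + (0.25-1)·14.5/20 = 0.456250
θ = twist·z/height = 77°·14.5/20 = 55.8250° = 0.974330 rad
cos θ = 0.561722, sin θ = 0.827326 (intermediates below are computed at full precision and shown rounded to 5 d.p.)
v1: (-5,2.5) → rotate → (-4.87693,-2.73232) → ×s → (-2.22510,-1.24662) → (-2.23,-1.25)
v2: (-4.5,-1.5) → rotate → (-1.28676,-4.56555) → ×s → (-0.58709,-2.08303) → (-0.59,-2.08)
v3: (-2.5,-1.5) → rotate → (-0.16332,-2.91090) → ×s → (-0.07451,-1.32810) → (-0.07,-1.33)
v4: (-1.5,-1) → rotate → (-0.01526,-1.80271) → ×s → (-0.00696,-0.82249) → (-0.01,-0.82)
v5: (0,2) → rotate → (-1.65465,1.12344) → ×s → (-0.75493,0.51257) → (-0.75,0.51)

Cross-section at z=14.5: (-2.23,-1.25) (-0.59,-2.08) (-0.07,-1.33) (-0.01,-0.82) (-0.75,0.51)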